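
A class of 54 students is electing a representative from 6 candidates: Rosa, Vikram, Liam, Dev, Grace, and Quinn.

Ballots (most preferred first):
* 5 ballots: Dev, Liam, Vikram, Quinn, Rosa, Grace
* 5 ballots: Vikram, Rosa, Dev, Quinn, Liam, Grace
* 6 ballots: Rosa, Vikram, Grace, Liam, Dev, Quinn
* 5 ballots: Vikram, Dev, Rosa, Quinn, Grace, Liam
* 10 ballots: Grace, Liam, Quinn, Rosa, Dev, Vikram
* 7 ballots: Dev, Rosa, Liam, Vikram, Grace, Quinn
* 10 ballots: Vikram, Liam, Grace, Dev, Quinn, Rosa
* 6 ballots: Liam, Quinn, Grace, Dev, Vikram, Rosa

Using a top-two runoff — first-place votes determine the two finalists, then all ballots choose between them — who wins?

Dev

Round 1 first-place votes: Rosa 6, Vikram 20, Liam 6, Dev 12, Grace 10, Quinn 0. Vikram and Dev advance.
Runoff: Vikram is ranked above Dev on 26 ballots, Dev above Vikram on 28.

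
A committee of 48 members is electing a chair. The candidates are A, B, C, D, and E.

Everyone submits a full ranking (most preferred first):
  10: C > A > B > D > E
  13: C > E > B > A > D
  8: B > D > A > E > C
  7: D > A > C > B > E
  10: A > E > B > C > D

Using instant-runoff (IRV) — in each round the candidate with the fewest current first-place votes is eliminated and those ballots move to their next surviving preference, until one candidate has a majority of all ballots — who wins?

Round 1: A 10, B 8, C 23, D 7, E 0. E eliminated.
Round 2: A 10, B 8, C 23, D 7. D eliminated.
Round 3: A 17, B 8, C 23. B eliminated.
Round 4: A 25, C 23. A has a majority (≥25).

A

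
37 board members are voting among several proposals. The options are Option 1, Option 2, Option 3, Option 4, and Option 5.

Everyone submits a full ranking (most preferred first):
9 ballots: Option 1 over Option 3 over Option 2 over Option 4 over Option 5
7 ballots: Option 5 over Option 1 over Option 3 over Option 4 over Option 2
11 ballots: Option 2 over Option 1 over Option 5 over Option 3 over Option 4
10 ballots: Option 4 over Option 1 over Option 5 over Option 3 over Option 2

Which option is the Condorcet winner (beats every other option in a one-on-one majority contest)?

Option 1

Option 1 vs Option 2: 26–11
Option 1 vs Option 3: 37–0
Option 1 vs Option 4: 27–10
Option 1 vs Option 5: 30–7
Option 1 beats every other option.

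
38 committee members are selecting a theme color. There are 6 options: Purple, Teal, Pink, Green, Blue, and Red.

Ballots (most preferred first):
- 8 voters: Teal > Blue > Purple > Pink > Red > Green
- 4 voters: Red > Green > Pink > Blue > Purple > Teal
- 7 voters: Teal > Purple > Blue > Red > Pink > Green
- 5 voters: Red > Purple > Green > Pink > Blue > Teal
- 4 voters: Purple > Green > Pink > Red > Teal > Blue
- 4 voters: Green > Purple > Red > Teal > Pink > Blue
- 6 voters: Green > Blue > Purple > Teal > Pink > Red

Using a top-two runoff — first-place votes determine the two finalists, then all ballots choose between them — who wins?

Round 1 first-place votes: Purple 4, Teal 15, Pink 0, Green 10, Blue 0, Red 9. Teal and Green advance.
Runoff: Teal is ranked above Green on 15 ballots, Green above Teal on 23.

Green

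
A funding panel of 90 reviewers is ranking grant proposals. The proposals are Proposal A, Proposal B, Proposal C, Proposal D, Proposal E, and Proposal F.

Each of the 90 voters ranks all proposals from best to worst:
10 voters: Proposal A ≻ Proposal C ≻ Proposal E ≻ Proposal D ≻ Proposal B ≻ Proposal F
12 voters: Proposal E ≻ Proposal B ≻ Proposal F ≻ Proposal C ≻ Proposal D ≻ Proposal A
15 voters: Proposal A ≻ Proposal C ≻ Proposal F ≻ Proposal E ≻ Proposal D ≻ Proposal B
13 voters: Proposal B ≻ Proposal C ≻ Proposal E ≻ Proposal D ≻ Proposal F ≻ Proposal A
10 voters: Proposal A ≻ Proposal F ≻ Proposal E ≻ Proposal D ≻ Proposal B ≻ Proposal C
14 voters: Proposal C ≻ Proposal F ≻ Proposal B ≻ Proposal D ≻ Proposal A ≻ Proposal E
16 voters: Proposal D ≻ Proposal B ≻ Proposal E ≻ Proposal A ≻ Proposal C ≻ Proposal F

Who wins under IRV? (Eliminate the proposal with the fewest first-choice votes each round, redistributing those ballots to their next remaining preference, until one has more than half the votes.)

Proposal B

Round 1: Proposal A 35, Proposal B 13, Proposal C 14, Proposal D 16, Proposal E 12, Proposal F 0. Proposal F eliminated.
Round 2: Proposal A 35, Proposal B 13, Proposal C 14, Proposal D 16, Proposal E 12. Proposal E eliminated.
Round 3: Proposal A 35, Proposal B 25, Proposal C 14, Proposal D 16. Proposal C eliminated.
Round 4: Proposal A 35, Proposal B 39, Proposal D 16. Proposal D eliminated.
Round 5: Proposal A 35, Proposal B 55. Proposal B has a majority (≥46).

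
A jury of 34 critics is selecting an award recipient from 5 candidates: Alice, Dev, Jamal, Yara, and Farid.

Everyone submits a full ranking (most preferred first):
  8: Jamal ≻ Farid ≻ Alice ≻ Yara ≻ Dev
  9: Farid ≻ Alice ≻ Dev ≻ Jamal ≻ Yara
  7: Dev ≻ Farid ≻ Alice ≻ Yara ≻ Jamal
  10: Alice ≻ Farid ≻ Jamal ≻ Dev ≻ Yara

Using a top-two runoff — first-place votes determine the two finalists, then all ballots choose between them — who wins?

Farid

Round 1 first-place votes: Alice 10, Dev 7, Jamal 8, Yara 0, Farid 9. Alice and Farid advance.
Runoff: Alice is ranked above Farid on 10 ballots, Farid above Alice on 24.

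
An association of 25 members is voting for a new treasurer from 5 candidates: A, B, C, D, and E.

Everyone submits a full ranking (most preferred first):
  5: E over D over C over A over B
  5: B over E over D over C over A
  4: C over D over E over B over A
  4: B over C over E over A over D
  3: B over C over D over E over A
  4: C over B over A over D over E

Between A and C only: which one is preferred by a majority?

C

A is ranked above C on 0 ballots; C above A on 25.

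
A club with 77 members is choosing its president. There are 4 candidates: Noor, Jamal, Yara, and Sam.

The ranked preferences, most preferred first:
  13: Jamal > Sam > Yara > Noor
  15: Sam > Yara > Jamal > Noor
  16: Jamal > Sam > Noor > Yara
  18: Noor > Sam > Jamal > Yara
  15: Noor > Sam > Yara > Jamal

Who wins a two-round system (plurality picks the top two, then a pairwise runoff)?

Jamal

Round 1 first-place votes: Noor 33, Jamal 29, Yara 0, Sam 15. Noor and Jamal advance.
Runoff: Noor is ranked above Jamal on 33 ballots, Jamal above Noor on 44.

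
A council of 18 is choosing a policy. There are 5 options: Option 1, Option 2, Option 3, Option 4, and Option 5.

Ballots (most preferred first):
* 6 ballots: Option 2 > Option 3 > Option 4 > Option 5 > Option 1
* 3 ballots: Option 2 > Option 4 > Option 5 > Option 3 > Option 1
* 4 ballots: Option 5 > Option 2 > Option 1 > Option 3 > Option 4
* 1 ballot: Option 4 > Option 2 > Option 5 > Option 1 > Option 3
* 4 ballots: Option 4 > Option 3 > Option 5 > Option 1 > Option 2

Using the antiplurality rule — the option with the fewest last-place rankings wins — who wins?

Option 5

Last-place votes: Option 1 9, Option 2 4, Option 3 1, Option 4 4, Option 5 0.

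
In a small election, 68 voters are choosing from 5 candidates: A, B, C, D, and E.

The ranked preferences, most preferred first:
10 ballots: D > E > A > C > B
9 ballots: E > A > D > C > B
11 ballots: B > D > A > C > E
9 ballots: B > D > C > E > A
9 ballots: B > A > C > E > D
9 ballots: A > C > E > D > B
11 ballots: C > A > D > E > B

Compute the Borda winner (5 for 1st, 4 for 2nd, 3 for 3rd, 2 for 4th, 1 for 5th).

A: 10×3 + 9×4 + 11×3 + 9×1 + 9×4 + 9×5 + 11×4 = 233
B: 10×1 + 9×1 + 11×5 + 9×5 + 9×5 + 9×1 + 11×1 = 184
C: 10×2 + 9×2 + 11×2 + 9×3 + 9×3 + 9×4 + 11×5 = 205
D: 10×5 + 9×3 + 11×4 + 9×4 + 9×1 + 9×2 + 11×3 = 217
E: 10×4 + 9×5 + 11×1 + 9×2 + 9×2 + 9×3 + 11×2 = 181

A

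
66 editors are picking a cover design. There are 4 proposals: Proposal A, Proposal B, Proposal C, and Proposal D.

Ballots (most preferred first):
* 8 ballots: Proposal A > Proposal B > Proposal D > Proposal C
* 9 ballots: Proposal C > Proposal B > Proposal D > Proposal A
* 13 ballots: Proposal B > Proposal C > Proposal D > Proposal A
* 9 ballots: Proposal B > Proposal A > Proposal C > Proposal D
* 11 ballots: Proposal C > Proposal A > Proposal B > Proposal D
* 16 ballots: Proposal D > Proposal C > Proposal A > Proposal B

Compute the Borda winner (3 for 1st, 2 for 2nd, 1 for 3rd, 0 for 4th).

Proposal A: 8×3 + 9×0 + 13×0 + 9×2 + 11×2 + 16×1 = 80
Proposal B: 8×2 + 9×2 + 13×3 + 9×3 + 11×1 + 16×0 = 111
Proposal C: 8×0 + 9×3 + 13×2 + 9×1 + 11×3 + 16×2 = 127
Proposal D: 8×1 + 9×1 + 13×1 + 9×0 + 11×0 + 16×3 = 78

Proposal C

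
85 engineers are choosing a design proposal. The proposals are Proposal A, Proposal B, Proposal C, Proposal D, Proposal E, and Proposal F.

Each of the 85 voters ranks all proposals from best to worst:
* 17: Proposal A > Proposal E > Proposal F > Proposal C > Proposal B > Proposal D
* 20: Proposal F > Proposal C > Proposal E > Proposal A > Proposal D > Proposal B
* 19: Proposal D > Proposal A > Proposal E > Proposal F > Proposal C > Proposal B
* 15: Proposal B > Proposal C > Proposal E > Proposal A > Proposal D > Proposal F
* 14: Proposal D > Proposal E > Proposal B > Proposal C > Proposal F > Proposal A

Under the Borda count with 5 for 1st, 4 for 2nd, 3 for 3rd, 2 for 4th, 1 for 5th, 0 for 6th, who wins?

Proposal E

Proposal A: 17×5 + 20×2 + 19×4 + 15×2 + 14×0 = 231
Proposal B: 17×1 + 20×0 + 19×0 + 15×5 + 14×3 = 134
Proposal C: 17×2 + 20×4 + 19×1 + 15×4 + 14×2 = 221
Proposal D: 17×0 + 20×1 + 19×5 + 15×1 + 14×5 = 200
Proposal E: 17×4 + 20×3 + 19×3 + 15×3 + 14×4 = 286
Proposal F: 17×3 + 20×5 + 19×2 + 15×0 + 14×1 = 203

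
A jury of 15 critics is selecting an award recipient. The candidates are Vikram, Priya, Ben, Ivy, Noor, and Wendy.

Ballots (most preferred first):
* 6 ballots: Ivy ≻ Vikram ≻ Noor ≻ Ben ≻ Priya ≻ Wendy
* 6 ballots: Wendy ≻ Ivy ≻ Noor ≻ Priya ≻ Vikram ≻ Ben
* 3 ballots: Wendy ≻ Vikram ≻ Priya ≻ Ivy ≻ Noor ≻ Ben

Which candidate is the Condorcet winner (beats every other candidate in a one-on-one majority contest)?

Wendy vs Vikram: 9–6
Wendy vs Priya: 9–6
Wendy vs Ben: 9–6
Wendy vs Ivy: 9–6
Wendy vs Noor: 9–6
Wendy beats every other candidate.

Wendy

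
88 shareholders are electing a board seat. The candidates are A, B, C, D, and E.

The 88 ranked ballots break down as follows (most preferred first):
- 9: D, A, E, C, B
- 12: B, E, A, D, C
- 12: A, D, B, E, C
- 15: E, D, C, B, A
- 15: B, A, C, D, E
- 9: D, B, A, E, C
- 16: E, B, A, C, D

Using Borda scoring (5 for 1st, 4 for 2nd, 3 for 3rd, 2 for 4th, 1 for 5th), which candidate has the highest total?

A: 9×4 + 12×3 + 12×5 + 15×1 + 15×4 + 9×3 + 16×3 = 282
B: 9×1 + 12×5 + 12×3 + 15×2 + 15×5 + 9×4 + 16×4 = 310
C: 9×2 + 12×1 + 12×1 + 15×3 + 15×3 + 9×1 + 16×2 = 173
D: 9×5 + 12×2 + 12×4 + 15×4 + 15×2 + 9×5 + 16×1 = 268
E: 9×3 + 12×4 + 12×2 + 15×5 + 15×1 + 9×2 + 16×5 = 287

B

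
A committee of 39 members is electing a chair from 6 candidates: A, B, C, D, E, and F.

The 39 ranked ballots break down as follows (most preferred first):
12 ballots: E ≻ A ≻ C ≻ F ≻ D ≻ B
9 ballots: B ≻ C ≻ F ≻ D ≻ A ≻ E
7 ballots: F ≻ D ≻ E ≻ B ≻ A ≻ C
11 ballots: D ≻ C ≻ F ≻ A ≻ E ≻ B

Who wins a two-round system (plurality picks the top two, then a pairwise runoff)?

Round 1 first-place votes: A 0, B 9, C 0, D 11, E 12, F 7. E and D advance.
Runoff: E is ranked above D on 12 ballots, D above E on 27.

D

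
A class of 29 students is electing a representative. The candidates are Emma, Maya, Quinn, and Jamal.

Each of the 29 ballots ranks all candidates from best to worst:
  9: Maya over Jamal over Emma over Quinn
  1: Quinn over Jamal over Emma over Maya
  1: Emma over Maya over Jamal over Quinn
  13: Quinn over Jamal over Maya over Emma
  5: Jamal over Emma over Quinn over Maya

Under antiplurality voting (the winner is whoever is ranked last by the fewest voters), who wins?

Jamal

Last-place votes: Emma 13, Maya 6, Quinn 10, Jamal 0.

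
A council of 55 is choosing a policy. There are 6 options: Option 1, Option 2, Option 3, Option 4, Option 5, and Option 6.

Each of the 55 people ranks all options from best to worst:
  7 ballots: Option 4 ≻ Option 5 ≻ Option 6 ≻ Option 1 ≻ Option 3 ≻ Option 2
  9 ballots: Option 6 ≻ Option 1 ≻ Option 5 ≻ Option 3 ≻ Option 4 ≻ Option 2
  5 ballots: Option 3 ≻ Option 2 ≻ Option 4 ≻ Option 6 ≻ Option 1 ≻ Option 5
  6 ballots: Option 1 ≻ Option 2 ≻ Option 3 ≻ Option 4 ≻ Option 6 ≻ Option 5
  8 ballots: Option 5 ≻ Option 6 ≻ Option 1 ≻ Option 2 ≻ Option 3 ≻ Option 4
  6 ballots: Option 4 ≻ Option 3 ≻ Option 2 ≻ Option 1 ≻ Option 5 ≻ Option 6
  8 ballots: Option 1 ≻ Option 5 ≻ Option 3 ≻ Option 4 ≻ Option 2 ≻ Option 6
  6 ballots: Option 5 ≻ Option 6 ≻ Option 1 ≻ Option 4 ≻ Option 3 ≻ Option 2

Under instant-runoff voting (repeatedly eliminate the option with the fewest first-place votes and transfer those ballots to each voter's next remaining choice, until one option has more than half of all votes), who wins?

Round 1: Option 1 14, Option 2 0, Option 3 5, Option 4 13, Option 5 14, Option 6 9. Option 2 eliminated.
Round 2: Option 1 14, Option 3 5, Option 4 13, Option 5 14, Option 6 9. Option 3 eliminated.
Round 3: Option 1 14, Option 4 18, Option 5 14, Option 6 9. Option 6 eliminated.
Round 4: Option 1 23, Option 4 18, Option 5 14. Option 5 eliminated.
Round 5: Option 1 37, Option 4 18. Option 1 has a majority (≥28).

Option 1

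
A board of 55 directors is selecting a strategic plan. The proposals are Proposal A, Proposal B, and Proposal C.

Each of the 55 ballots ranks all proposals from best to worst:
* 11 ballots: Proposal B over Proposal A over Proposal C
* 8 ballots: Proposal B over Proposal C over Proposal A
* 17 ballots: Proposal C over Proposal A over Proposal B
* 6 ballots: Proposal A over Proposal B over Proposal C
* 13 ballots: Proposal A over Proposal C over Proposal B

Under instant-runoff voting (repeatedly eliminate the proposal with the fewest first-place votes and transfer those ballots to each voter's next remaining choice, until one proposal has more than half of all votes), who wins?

Round 1: Proposal A 19, Proposal B 19, Proposal C 17. Proposal C eliminated.
Round 2: Proposal A 36, Proposal B 19. Proposal A has a majority (≥28).

Proposal A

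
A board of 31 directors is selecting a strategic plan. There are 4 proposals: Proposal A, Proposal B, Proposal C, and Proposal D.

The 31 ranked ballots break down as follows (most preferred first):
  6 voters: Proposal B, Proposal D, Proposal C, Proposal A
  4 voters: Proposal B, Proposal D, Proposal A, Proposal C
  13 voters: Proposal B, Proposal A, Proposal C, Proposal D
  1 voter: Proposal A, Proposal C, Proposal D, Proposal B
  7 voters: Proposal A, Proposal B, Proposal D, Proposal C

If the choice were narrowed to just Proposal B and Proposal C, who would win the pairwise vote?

Proposal B is ranked above Proposal C on 30 ballots; Proposal C above Proposal B on 1.

Proposal B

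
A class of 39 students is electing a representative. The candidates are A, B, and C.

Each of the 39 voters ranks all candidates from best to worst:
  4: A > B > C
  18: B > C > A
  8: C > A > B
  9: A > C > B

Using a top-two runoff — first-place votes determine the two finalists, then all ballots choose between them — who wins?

Round 1 first-place votes: A 13, B 18, C 8. B and A advance.
Runoff: B is ranked above A on 18 ballots, A above B on 21.

A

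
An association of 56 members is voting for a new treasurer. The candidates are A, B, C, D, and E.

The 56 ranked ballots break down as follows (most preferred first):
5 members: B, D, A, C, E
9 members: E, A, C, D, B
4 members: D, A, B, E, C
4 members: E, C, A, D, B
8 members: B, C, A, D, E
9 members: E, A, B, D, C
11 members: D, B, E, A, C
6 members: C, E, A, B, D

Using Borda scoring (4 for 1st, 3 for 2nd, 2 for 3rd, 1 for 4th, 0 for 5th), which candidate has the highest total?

E

A: 5×2 + 9×3 + 4×3 + 4×2 + 8×2 + 9×3 + 11×1 + 6×2 = 123
B: 5×4 + 9×0 + 4×2 + 4×0 + 8×4 + 9×2 + 11×3 + 6×1 = 117
C: 5×1 + 9×2 + 4×0 + 4×3 + 8×3 + 9×0 + 11×0 + 6×4 = 83
D: 5×3 + 9×1 + 4×4 + 4×1 + 8×1 + 9×1 + 11×4 + 6×0 = 105
E: 5×0 + 9×4 + 4×1 + 4×4 + 8×0 + 9×4 + 11×2 + 6×3 = 132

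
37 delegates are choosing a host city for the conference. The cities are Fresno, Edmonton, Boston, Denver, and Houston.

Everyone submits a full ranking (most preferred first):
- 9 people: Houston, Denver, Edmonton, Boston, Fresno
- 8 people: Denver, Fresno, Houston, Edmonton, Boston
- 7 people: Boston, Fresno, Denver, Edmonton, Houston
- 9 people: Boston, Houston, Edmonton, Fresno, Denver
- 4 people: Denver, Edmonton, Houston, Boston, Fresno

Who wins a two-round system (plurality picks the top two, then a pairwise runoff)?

Denver

Round 1 first-place votes: Fresno 0, Edmonton 0, Boston 16, Denver 12, Houston 9. Boston and Denver advance.
Runoff: Boston is ranked above Denver on 16 ballots, Denver above Boston on 21.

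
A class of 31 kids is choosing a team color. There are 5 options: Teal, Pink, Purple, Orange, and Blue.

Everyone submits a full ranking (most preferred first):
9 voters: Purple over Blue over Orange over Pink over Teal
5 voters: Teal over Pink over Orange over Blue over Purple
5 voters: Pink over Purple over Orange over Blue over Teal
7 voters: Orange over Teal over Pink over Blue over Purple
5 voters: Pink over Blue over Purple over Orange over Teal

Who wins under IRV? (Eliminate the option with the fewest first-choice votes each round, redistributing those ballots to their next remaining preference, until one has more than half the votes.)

Round 1: Teal 5, Pink 10, Purple 9, Orange 7, Blue 0. Blue eliminated.
Round 2: Teal 5, Pink 10, Purple 9, Orange 7. Teal eliminated.
Round 3: Pink 15, Purple 9, Orange 7. Orange eliminated.
Round 4: Pink 22, Purple 9. Pink has a majority (≥16).

Pink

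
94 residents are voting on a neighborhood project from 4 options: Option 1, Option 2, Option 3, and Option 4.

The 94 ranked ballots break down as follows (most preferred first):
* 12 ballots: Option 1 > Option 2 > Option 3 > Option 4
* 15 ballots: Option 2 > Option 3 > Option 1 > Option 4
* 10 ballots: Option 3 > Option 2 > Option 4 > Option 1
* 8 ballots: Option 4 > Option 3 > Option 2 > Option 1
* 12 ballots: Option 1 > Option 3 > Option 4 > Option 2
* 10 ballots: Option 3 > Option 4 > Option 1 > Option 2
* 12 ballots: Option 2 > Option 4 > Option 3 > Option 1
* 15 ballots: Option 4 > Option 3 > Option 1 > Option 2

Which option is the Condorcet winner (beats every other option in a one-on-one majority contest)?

Option 3

Option 3 vs Option 1: 70–24
Option 3 vs Option 2: 55–39
Option 3 vs Option 4: 59–35
Option 3 beats every other option.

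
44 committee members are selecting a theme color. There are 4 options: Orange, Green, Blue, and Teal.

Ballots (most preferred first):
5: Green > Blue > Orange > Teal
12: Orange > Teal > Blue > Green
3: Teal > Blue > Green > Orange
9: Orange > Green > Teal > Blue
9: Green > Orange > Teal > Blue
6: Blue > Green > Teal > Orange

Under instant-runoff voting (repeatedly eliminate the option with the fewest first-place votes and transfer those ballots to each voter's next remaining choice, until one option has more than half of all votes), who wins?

Green

Round 1: Orange 21, Green 14, Blue 6, Teal 3. Teal eliminated.
Round 2: Orange 21, Green 14, Blue 9. Blue eliminated.
Round 3: Orange 21, Green 23. Green has a majority (≥23).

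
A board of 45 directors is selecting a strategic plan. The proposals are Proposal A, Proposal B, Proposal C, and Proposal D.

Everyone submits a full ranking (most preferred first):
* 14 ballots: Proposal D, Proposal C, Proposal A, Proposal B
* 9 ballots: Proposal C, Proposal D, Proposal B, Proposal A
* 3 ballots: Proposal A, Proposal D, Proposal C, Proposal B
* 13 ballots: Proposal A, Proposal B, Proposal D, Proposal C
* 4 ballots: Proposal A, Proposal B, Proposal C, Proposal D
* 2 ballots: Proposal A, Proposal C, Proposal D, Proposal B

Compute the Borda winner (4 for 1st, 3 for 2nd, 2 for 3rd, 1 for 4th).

Proposal D

Proposal A: 14×2 + 9×1 + 3×4 + 13×4 + 4×4 + 2×4 = 125
Proposal B: 14×1 + 9×2 + 3×1 + 13×3 + 4×3 + 2×1 = 88
Proposal C: 14×3 + 9×4 + 3×2 + 13×1 + 4×2 + 2×3 = 111
Proposal D: 14×4 + 9×3 + 3×3 + 13×2 + 4×1 + 2×2 = 126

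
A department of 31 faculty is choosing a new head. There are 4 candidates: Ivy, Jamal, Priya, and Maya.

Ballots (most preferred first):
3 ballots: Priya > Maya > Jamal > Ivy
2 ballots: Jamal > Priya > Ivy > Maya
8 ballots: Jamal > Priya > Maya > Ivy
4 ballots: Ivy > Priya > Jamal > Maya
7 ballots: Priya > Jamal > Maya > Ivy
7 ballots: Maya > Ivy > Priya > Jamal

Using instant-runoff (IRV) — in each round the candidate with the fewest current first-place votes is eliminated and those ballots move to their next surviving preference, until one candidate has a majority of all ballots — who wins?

Priya

Round 1: Ivy 4, Jamal 10, Priya 10, Maya 7. Ivy eliminated.
Round 2: Jamal 10, Priya 14, Maya 7. Maya eliminated.
Round 3: Jamal 10, Priya 21. Priya has a majority (≥16).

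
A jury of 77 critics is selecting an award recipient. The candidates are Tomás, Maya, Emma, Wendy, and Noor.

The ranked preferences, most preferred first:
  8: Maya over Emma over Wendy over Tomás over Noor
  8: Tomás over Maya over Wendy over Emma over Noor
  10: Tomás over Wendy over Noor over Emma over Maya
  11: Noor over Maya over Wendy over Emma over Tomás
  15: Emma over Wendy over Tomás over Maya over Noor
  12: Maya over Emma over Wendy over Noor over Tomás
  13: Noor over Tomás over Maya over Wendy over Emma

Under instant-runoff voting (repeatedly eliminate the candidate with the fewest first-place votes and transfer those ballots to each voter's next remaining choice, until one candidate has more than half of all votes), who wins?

Round 1: Tomás 18, Maya 20, Emma 15, Wendy 0, Noor 24. Wendy eliminated.
Round 2: Tomás 18, Maya 20, Emma 15, Noor 24. Emma eliminated.
Round 3: Tomás 33, Maya 20, Noor 24. Maya eliminated.
Round 4: Tomás 41, Noor 36. Tomás has a majority (≥39).

Tomás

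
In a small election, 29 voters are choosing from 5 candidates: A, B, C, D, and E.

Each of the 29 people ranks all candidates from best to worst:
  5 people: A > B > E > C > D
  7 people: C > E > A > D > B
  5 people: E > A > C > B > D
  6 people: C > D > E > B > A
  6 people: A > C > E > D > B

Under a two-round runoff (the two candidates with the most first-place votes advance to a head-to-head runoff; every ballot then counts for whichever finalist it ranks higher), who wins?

A

Round 1 first-place votes: A 11, B 0, C 13, D 0, E 5. C and A advance.
Runoff: C is ranked above A on 13 ballots, A above C on 16.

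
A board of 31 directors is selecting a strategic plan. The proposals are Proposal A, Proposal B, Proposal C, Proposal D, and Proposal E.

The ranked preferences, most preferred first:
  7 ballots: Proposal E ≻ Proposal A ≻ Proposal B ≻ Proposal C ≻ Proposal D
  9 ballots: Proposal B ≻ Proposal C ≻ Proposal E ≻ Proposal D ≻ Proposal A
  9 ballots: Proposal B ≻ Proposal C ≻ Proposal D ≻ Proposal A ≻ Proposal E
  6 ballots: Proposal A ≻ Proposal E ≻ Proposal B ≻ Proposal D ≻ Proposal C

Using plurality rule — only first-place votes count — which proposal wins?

First-place votes: Proposal A 6, Proposal B 18, Proposal C 0, Proposal D 0, Proposal E 7.

Proposal B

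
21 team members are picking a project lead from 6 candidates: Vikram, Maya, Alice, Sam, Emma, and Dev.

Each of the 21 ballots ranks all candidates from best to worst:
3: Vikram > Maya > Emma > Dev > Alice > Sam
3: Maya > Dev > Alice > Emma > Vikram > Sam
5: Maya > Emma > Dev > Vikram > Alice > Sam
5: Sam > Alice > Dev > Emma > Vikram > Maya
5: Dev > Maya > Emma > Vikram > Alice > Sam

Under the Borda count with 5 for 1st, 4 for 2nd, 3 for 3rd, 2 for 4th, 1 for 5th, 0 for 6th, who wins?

Vikram: 3×5 + 3×1 + 5×2 + 5×1 + 5×2 = 43
Maya: 3×4 + 3×5 + 5×5 + 5×0 + 5×4 = 72
Alice: 3×1 + 3×3 + 5×1 + 5×4 + 5×1 = 42
Sam: 3×0 + 3×0 + 5×0 + 5×5 + 5×0 = 25
Emma: 3×3 + 3×2 + 5×4 + 5×2 + 5×3 = 60
Dev: 3×2 + 3×4 + 5×3 + 5×3 + 5×5 = 73

Dev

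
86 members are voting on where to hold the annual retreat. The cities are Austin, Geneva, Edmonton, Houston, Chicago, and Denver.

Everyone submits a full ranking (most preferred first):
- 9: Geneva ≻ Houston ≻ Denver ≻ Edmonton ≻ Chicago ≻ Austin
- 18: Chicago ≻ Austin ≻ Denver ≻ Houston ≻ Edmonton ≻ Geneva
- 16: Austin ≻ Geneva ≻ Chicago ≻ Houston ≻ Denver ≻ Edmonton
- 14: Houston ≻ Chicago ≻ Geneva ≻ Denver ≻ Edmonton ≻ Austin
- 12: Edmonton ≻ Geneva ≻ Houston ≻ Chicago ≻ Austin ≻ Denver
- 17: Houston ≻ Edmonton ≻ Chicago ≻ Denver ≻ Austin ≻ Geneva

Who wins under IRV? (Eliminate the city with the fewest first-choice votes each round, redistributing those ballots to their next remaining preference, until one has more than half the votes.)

Houston

Round 1: Austin 16, Geneva 9, Edmonton 12, Houston 31, Chicago 18, Denver 0. Denver eliminated.
Round 2: Austin 16, Geneva 9, Edmonton 12, Houston 31, Chicago 18. Geneva eliminated.
Round 3: Austin 16, Edmonton 12, Houston 40, Chicago 18. Edmonton eliminated.
Round 4: Austin 16, Houston 52, Chicago 18. Houston has a majority (≥44).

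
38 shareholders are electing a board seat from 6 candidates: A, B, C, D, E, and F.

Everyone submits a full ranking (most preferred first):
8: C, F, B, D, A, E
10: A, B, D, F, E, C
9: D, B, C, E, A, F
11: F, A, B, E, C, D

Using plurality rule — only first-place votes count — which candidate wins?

First-place votes: A 10, B 0, C 8, D 9, E 0, F 11.

F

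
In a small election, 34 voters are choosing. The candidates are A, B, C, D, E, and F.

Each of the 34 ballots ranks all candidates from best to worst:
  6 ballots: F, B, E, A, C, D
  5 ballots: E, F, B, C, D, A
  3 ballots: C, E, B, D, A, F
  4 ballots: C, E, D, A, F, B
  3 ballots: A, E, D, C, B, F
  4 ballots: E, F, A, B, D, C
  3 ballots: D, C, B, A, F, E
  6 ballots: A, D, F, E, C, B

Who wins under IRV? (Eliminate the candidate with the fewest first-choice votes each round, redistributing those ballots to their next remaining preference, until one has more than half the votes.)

Round 1: A 9, B 0, C 7, D 3, E 9, F 6. B eliminated.
Round 2: A 9, C 7, D 3, E 9, F 6. D eliminated.
Round 3: A 9, C 10, E 9, F 6. F eliminated.
Round 4: A 9, C 10, E 15. A eliminated.
Round 5: C 10, E 24. E has a majority (≥18).

E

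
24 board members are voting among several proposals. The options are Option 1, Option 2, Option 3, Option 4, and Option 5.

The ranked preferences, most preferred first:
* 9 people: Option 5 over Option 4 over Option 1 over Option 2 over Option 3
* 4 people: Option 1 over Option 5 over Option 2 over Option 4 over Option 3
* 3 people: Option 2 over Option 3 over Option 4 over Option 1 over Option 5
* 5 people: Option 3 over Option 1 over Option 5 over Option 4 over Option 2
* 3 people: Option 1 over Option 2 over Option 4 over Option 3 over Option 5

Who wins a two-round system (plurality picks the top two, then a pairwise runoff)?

Round 1 first-place votes: Option 1 7, Option 2 3, Option 3 5, Option 4 0, Option 5 9. Option 5 and Option 1 advance.
Runoff: Option 5 is ranked above Option 1 on 9 ballots, Option 1 above Option 5 on 15.

Option 1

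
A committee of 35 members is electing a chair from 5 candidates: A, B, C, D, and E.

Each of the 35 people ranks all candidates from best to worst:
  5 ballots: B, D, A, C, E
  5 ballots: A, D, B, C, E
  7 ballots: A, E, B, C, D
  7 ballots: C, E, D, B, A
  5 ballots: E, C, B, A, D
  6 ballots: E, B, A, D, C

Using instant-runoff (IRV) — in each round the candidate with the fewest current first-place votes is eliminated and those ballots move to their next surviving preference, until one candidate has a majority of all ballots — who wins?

E

Round 1: A 12, B 5, C 7, D 0, E 11. D eliminated.
Round 2: A 12, B 5, C 7, E 11. B eliminated.
Round 3: A 17, C 7, E 11. C eliminated.
Round 4: A 17, E 18. E has a majority (≥18).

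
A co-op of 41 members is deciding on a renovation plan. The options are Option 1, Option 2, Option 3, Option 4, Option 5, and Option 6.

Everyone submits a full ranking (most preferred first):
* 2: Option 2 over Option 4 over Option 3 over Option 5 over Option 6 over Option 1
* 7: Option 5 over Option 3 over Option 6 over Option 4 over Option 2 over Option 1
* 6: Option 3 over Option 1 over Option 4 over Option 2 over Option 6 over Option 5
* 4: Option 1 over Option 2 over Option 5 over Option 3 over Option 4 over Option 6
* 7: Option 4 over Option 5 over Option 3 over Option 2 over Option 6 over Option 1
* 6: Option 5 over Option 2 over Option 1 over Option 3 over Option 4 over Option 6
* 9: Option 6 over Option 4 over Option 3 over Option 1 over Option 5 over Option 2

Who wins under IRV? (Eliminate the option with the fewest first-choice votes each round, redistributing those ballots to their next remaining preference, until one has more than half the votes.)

Round 1: Option 1 4, Option 2 2, Option 3 6, Option 4 7, Option 5 13, Option 6 9. Option 2 eliminated.
Round 2: Option 1 4, Option 3 6, Option 4 9, Option 5 13, Option 6 9. Option 1 eliminated.
Round 3: Option 3 6, Option 4 9, Option 5 17, Option 6 9. Option 3 eliminated.
Round 4: Option 4 15, Option 5 17, Option 6 9. Option 6 eliminated.
Round 5: Option 4 24, Option 5 17. Option 4 has a majority (≥21).

Option 4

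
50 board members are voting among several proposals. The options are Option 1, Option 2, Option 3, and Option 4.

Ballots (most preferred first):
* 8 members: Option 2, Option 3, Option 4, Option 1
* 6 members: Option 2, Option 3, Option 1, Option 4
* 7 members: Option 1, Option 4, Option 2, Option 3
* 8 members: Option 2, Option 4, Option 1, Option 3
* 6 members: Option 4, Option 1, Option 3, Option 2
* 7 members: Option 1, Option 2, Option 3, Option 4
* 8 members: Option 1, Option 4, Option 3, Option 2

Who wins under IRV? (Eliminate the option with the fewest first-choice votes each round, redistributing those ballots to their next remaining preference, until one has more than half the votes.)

Option 1

Round 1: Option 1 22, Option 2 22, Option 3 0, Option 4 6. Option 3 eliminated.
Round 2: Option 1 22, Option 2 22, Option 4 6. Option 4 eliminated.
Round 3: Option 1 28, Option 2 22. Option 1 has a majority (≥26).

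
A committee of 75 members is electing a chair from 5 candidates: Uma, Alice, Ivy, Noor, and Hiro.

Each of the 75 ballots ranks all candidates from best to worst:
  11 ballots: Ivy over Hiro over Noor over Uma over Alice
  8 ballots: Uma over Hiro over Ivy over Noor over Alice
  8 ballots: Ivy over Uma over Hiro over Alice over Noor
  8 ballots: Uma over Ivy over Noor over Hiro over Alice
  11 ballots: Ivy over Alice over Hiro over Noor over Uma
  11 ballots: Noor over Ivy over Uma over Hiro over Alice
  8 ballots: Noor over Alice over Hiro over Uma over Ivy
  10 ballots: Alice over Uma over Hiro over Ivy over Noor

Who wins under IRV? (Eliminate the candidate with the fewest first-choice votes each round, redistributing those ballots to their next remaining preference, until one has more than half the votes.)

Ivy

Round 1: Uma 16, Alice 10, Ivy 30, Noor 19, Hiro 0. Hiro eliminated.
Round 2: Uma 16, Alice 10, Ivy 30, Noor 19. Alice eliminated.
Round 3: Uma 26, Ivy 30, Noor 19. Noor eliminated.
Round 4: Uma 34, Ivy 41. Ivy has a majority (≥38).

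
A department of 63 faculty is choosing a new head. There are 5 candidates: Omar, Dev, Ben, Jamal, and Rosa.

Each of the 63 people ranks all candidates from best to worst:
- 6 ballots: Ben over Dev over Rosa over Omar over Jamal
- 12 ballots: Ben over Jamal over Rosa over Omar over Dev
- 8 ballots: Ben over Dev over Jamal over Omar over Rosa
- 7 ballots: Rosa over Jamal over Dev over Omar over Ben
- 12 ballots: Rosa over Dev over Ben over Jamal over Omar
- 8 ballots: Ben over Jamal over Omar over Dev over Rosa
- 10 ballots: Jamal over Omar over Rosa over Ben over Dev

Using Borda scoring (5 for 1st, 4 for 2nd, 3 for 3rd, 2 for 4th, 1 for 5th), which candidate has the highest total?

Ben

Omar: 6×2 + 12×2 + 8×2 + 7×2 + 12×1 + 8×3 + 10×4 = 142
Dev: 6×4 + 12×1 + 8×4 + 7×3 + 12×4 + 8×2 + 10×1 = 163
Ben: 6×5 + 12×5 + 8×5 + 7×1 + 12×3 + 8×5 + 10×2 = 233
Jamal: 6×1 + 12×4 + 8×3 + 7×4 + 12×2 + 8×4 + 10×5 = 212
Rosa: 6×3 + 12×3 + 8×1 + 7×5 + 12×5 + 8×1 + 10×3 = 195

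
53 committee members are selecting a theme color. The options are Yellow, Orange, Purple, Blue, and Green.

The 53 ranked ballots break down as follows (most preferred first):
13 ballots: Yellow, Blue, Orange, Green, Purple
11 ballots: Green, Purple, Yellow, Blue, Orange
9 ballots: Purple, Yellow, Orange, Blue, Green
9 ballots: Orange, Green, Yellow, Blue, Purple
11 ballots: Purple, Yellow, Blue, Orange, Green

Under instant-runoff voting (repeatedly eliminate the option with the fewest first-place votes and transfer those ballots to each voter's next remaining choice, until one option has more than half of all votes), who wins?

Round 1: Yellow 13, Orange 9, Purple 20, Blue 0, Green 11. Blue eliminated.
Round 2: Yellow 13, Orange 9, Purple 20, Green 11. Orange eliminated.
Round 3: Yellow 13, Purple 20, Green 20. Yellow eliminated.
Round 4: Purple 20, Green 33. Green has a majority (≥27).

Green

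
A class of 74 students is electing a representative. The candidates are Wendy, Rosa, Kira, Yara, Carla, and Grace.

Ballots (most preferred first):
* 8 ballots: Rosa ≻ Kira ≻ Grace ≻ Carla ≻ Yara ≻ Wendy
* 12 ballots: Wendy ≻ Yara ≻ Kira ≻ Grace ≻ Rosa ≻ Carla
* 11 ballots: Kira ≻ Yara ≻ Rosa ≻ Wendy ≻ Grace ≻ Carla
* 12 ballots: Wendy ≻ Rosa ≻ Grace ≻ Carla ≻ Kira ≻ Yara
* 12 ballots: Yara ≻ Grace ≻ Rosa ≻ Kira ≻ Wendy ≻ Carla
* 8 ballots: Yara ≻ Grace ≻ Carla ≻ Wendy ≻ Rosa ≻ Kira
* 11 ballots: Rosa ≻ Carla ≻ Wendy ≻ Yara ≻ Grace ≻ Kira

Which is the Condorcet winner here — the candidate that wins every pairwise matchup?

Yara vs Wendy: 39–35
Yara vs Rosa: 43–31
Yara vs Kira: 43–31
Yara vs Carla: 43–31
Yara vs Grace: 54–20
Yara beats every other candidate.

Yara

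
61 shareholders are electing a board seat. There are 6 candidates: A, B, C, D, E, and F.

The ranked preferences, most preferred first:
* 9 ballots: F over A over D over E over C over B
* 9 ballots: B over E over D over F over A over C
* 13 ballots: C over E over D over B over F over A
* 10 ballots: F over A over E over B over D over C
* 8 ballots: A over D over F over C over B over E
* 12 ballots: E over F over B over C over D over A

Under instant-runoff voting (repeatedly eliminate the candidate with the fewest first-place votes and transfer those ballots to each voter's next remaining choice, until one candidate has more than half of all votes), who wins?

E

Round 1: A 8, B 9, C 13, D 0, E 12, F 19. D eliminated.
Round 2: A 8, B 9, C 13, E 12, F 19. A eliminated.
Round 3: B 9, C 13, E 12, F 27. B eliminated.
Round 4: C 13, E 21, F 27. C eliminated.
Round 5: E 34, F 27. E has a majority (≥31).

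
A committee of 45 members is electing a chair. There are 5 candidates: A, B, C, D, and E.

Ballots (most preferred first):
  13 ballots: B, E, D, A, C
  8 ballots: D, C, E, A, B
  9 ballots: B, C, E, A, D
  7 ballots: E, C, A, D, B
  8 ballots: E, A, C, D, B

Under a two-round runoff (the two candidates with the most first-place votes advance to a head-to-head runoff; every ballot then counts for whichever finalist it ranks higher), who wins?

Round 1 first-place votes: A 0, B 22, C 0, D 8, E 15. B and E advance.
Runoff: B is ranked above E on 22 ballots, E above B on 23.

E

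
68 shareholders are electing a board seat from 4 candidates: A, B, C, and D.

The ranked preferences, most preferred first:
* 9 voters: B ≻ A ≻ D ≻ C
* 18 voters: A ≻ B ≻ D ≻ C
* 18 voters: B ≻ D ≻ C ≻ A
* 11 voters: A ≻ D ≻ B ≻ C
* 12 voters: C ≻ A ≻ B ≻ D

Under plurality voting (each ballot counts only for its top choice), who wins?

A

First-place votes: A 29, B 27, C 12, D 0.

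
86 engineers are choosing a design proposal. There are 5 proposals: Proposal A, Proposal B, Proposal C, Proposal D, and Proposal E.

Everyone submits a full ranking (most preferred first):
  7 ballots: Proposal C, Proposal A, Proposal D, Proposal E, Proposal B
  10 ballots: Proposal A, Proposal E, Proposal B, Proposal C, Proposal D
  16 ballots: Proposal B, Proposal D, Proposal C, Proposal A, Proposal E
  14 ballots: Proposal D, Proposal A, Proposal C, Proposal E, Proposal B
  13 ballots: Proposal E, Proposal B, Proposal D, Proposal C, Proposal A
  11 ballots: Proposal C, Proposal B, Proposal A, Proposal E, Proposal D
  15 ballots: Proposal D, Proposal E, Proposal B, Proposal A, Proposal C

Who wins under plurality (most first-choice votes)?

Proposal D

First-place votes: Proposal A 10, Proposal B 16, Proposal C 18, Proposal D 29, Proposal E 13.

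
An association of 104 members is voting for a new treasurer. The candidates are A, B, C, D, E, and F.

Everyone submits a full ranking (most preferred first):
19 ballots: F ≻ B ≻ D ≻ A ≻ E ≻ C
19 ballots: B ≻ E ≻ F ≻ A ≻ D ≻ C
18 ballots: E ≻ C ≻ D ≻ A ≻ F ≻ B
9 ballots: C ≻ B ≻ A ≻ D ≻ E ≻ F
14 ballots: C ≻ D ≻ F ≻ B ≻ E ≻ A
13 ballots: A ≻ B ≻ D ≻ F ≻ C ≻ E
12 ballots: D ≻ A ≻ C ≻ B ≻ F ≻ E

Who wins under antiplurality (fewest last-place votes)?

D

Last-place votes: A 14, B 18, C 38, D 0, E 25, F 9.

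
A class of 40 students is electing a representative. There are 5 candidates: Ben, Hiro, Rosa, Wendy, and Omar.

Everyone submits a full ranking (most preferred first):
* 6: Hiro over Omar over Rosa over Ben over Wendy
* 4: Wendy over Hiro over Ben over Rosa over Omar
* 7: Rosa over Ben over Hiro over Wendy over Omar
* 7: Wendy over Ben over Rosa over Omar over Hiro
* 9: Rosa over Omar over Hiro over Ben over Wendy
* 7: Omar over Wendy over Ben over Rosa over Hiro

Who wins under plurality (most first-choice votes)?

First-place votes: Ben 0, Hiro 6, Rosa 16, Wendy 11, Omar 7.

Rosa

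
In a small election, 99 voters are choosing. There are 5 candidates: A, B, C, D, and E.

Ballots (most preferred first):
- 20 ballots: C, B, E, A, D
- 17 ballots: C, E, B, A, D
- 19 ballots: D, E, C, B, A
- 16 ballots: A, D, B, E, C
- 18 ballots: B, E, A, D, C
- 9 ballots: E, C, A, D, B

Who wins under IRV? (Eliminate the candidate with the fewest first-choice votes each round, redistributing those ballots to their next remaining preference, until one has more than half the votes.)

Round 1: A 16, B 18, C 37, D 19, E 9. E eliminated.
Round 2: A 16, B 18, C 46, D 19. A eliminated.
Round 3: B 18, C 46, D 35. B eliminated.
Round 4: C 46, D 53. D has a majority (≥50).

D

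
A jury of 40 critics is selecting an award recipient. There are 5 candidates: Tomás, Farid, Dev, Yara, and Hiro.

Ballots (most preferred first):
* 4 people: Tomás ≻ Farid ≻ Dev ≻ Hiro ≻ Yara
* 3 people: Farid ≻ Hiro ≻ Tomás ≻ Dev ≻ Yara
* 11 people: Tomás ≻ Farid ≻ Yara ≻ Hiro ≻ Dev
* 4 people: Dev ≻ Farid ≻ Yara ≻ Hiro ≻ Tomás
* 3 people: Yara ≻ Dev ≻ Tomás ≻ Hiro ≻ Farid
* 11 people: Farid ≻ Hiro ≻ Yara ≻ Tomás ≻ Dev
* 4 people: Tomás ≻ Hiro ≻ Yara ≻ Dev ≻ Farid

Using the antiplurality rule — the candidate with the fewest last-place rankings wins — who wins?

Hiro

Last-place votes: Tomás 4, Farid 7, Dev 22, Yara 7, Hiro 0.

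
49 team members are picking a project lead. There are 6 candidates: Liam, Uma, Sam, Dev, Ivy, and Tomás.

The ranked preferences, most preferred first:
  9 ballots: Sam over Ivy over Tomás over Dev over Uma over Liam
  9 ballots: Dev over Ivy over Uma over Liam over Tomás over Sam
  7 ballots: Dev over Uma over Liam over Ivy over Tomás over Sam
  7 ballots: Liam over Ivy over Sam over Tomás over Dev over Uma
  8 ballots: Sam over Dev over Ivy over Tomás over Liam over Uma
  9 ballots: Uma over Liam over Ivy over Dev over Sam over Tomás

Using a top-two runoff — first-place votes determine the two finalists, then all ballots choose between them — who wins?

Round 1 first-place votes: Liam 7, Uma 9, Sam 17, Dev 16, Ivy 0, Tomás 0. Sam and Dev advance.
Runoff: Sam is ranked above Dev on 24 ballots, Dev above Sam on 25.

Dev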